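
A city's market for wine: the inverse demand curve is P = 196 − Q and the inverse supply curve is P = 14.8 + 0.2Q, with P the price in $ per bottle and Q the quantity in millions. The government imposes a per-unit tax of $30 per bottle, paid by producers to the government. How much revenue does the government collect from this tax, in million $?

Tax revenue = $3780 million.

Inverting to Q(P) form: Qd = 196 − P; Qs = 5P − 74.
Without the tax, 196 − P = 5P − 74 gives 6P = 270, so P* = $45 and Q* = 151.
With the tax collected from producers, supply shifts: Qs = 5(P − 30) − 74.
Solving gives Q = 126 with buyers paying $70 and producers receiving $40 (the $30 wedge).
Revenue = t · Q = 30 · 126 = $3780.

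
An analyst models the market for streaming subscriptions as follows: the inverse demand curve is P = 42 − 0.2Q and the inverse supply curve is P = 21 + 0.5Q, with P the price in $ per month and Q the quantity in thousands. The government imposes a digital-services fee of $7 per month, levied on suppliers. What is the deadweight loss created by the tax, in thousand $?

Rewrite in direct form: Qd = 210 − 5P and Qs = 2P − 42.
Without the tax, 210 − 5P = 2P − 42 gives 7P = 252, so P* = $36 and Q* = 30.
With the tax collected from suppliers, supply shifts: Qs = 2(P − 7) − 42.
New equilibrium: buyers pay $38, suppliers receive $31, Q = 20. (Wedge: Pb − Ps = 7.)
Quantity falls by |ΔQ| = |30 − 20| = 10.
DWL = ½ · t · |ΔQ| = ½ · 7 · 10 = $35.

Deadweight loss = $35 thousand.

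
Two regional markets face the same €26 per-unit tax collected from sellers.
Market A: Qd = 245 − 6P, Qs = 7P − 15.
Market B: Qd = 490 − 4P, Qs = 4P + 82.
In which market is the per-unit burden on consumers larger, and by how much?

Market A, by €1.

Market A: pre-tax P* = €20, Q* = 125; post-tax Q = 41; per-unit burden on consumers = €14.
Market B: pre-tax P* = €51, Q* = 286; post-tax Q = 234; per-unit burden on consumers = €13.
Difference: €14 vs €13 → market A is larger by €1.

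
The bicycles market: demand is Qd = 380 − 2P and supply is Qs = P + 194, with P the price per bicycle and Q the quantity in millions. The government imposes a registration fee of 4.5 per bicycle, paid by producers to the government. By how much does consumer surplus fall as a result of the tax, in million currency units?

Consumer surplus falls by 381.75 million.

Before the tax: set 380 − 2P = P + 194 → P* = 62, Q* = 256.
With the tax collected from producers, supply shifts: Qs = (P − 4.5) + 194.
Solving gives Q = 253 with consumers paying 63.5 and producers receiving 59 (the 4.5 wedge).
ΔCS is the trapezoid between Q = 253 and Q = 256 of height 1.5: ½ · (256 + 253) · 1.5 = 381.75.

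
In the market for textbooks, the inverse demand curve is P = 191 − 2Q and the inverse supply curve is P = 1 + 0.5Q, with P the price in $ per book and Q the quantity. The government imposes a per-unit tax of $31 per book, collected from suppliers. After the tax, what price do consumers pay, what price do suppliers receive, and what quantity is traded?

Inverting to Q(P) form: Qd = 95.5 − 0.5P; Qs = 2P − 2.
Before the tax: set 95.5 − 0.5P = 2P − 2 → P* = $39, Q* = 76.
With the tax collected from suppliers, supply shifts: Qs = 2(P − 31) − 2.
New equilibrium: consumers pay $63.8, suppliers receive $32.8, Q = 63.6. (Wedge: Pb − Ps = 31.)
The less price-elastic side of the market bears the larger share of a per-unit tax.

Consumers pay $63.8; suppliers receive $32.8; quantity = 63.6.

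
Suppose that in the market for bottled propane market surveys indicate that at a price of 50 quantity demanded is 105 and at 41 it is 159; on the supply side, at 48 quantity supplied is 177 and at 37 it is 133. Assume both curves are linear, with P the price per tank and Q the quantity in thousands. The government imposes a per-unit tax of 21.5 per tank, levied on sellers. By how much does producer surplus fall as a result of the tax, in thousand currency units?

Producer surplus falls by 1640.88 thousand.

Demand slope: (159 − 105)/(41 − 50) = -6, so Qd = 405 − 6P.
Supply slope: (133 − 177)/(37 − 48) = 4, so Qs = 4P − 15.
Before the tax: set 405 − 6P = 4P − 15 → P* = 42, Q* = 153.
With the tax collected from sellers, supply shifts: Qs = 4(P − 21.5) − 15.
Solving gives Q = 101.4 with consumers paying 50.6 and sellers receiving 29.1 (the 21.5 wedge).
ΔPS is the trapezoid between Q = 101.4 and Q = 153 of height 12.9: ½ · (153 + 101.4) · 12.9 = 1640.88.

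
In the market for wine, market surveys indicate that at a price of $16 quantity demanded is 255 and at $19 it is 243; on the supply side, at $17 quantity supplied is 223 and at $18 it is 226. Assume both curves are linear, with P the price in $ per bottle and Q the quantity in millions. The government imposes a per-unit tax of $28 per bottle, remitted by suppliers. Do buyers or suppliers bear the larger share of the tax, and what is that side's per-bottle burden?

Demand slope: (243 − 255)/(19 − 16) = -4, so Qd = 319 − 4P.
Supply slope: (226 − 223)/(18 − 17) = 3, so Qs = 3P + 172.
Without the tax, 319 − 4P = 3P + 172 gives 7P = 147, so P* = $21 and Q* = 235.
With the tax collected from suppliers, supply shifts: Qs = 3(P − 28) + 172.
New equilibrium: buyers pay $33, suppliers receive $5, Q = 187. (Wedge: Pb − Ps = 28.)
Per-bottle burden: buyers $12, suppliers $16.
Suppliers take the larger share because supply is less price-elastic here (demand slope 4 vs supply slope 3).
The less price-elastic side of the market bears the larger share of a per-unit tax.

Suppliers bear the larger share: $16 per bottle.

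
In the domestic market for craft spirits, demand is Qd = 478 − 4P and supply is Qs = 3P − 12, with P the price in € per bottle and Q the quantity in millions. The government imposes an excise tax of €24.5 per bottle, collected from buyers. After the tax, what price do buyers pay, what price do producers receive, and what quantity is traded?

Buyers pay €80.5; producers receive €56; quantity = 156.

Without the tax, 478 − 4P = 3P − 12 gives 7P = 490, so P* = €70 and Q* = 198.
With the tax collected from buyers, demand (in seller-price terms) shifts: Qd = 478 − 4(P + 24.5).
New equilibrium: buyers pay €80.5, producers receive €56, Q = 156. (Wedge: Pb − Ps = 24.5.)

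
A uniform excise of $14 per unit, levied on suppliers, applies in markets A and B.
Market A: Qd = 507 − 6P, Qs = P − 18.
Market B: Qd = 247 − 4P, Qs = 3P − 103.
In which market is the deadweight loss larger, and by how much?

Market B, by $84.

Market A: pre-tax P* = $75, Q* = 57; post-tax Q = 45; deadweight loss = $84.
Market B: pre-tax P* = $50, Q* = 47; post-tax Q = 23; deadweight loss = $168.
Difference: $84 vs $168 → market B is larger by $84.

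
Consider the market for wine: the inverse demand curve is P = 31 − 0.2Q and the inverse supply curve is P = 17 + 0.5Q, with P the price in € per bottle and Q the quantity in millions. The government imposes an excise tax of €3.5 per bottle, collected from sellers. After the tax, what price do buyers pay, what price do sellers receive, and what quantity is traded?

Rewrite in direct form: Qd = 155 − 5P and Qs = 2P − 34.
Without the tax, 155 − 5P = 2P − 34 gives 7P = 189, so P* = €27 and Q* = 20.
With the tax collected from sellers, supply shifts: Qs = 2(P − 3.5) − 34.
New equilibrium: buyers pay €28, sellers receive €24.5, Q = 15. (Wedge: Pb − Ps = 3.5.)

Buyers pay €28; sellers receive €24.5; quantity = 15.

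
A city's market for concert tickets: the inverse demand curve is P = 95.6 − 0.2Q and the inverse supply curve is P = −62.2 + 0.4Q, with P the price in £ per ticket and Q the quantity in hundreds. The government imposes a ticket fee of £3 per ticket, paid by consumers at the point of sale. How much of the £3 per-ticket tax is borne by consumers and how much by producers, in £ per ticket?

Consumers bear £1 per ticket; producers bear £2 per ticket.

Inverting to Q(P) form: Qd = 478 − 5P; Qs = 2.5P + 155.5.
Before the tax: set 478 − 5P = 2.5P + 155.5 → P* = £43, Q* = 263.
With the tax collected from consumers, demand (in seller-price terms) shifts: Qd = 478 − 5(P + 3).
New equilibrium: consumers pay £44, producers receive £41, Q = 258. (Wedge: Pb − Ps = 3.)
Burden on consumers: £1; on producers: £2. (They sum to £3.)
The less price-elastic side of the market bears the larger share of a per-unit tax.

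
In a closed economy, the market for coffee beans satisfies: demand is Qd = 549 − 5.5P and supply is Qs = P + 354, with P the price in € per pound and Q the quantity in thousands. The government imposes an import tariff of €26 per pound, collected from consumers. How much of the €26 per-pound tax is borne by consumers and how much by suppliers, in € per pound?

Consumers bear €4 per pound; suppliers bear €22 per pound.

Before the tax: set 549 − 5.5P = P + 354 → P* = €30, Q* = 384.
With the tax collected from consumers, demand (in seller-price terms) shifts: Qd = 549 − 5.5(P + 26).
New equilibrium: consumers pay €34, suppliers receive €8, Q = 362. (Wedge: Pb − Ps = 26.)
Burden on consumers: €4; on suppliers: €22. (They sum to €26.)
The less price-elastic side of the market bears the larger share of a per-unit tax.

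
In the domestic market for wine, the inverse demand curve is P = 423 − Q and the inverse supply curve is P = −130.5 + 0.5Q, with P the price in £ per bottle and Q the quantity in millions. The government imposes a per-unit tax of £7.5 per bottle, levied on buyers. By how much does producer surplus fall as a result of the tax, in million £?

Rewrite in direct form: Qd = 423 − P and Qs = 2P + 261.
Without the tax, 423 − P = 2P + 261 gives 3P = 162, so P* = £54 and Q* = 369.
With the tax collected from buyers, demand (in seller-price terms) shifts: Qd = 423 − (P + 7.5).
New equilibrium: buyers pay £59, sellers receive £51.5, Q = 364. (Wedge: Pb − Ps = 7.5.)
ΔPS is the trapezoid between Q = 364 and Q = 369 of height £2.5: ½ · (369 + 364) · 2.5 = £916.25.

Producer surplus falls by £916.25 million.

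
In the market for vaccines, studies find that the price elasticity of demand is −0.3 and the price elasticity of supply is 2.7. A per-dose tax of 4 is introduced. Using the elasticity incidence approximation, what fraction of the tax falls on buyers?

Buyers' share ≈ 0.9.

Incidence ratio: buyers' share ≈ εs / (εs + |εd|) = 2.7 / (2.7 + 0.3) = 0.9.
Supply is the more elastic side, so buyers bear the larger share.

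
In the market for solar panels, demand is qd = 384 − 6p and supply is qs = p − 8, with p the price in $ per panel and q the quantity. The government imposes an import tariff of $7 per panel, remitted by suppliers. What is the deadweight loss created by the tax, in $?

Deadweight loss = $21.

Before the tax: set 384 − 6p = p − 8 → p* = $56, q* = 48.
With the tax collected from suppliers, supply shifts: qs = (p − 7) − 8.
Solving gives q = 42 with consumers paying $57 and suppliers receiving $50 (the $7 wedge).
Quantity falls by |ΔQ| = |48 − 42| = 6.
DWL = ½ · t · |ΔQ| = ½ · 7 · 6 = $21.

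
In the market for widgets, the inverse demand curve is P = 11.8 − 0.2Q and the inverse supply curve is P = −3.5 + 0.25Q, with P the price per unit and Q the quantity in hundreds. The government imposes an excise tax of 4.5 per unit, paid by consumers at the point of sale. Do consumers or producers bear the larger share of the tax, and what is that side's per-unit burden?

Rewrite in direct form: Qd = 59 − 5P and Qs = 4P + 14.
Without the tax, 59 − 5P = 4P + 14 gives 9P = 45, so P* = 5 and Q* = 34.
With the tax collected from consumers, demand (in seller-price terms) shifts: Qd = 59 − 5(P + 4.5).
Solving gives Q = 24 with consumers paying 7 and producers receiving 2.5 (the 4.5 wedge).
Per-unit burden: consumers 2, producers 2.5.
Producers take the larger share because supply is less price-elastic here (demand slope 5 vs supply slope 4).

Producers bear the larger share: 2.5 per unit.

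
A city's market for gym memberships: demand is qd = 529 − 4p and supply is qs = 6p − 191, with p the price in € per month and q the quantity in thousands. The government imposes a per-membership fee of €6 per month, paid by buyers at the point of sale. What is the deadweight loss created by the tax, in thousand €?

Deadweight loss = €43.2 thousand.

Before the tax: set 529 − 4p = 6p − 191 → p* = €72, q* = 241.
With the tax collected from buyers, demand (in seller-price terms) shifts: qd = 529 − 4(p + 6).
New equilibrium: buyers pay €75.6, suppliers receive €69.6, q = 226.6. (Wedge: pb − ps = 6.)
Quantity falls by |ΔQ| = |241 − 226.6| = 14.4.
DWL = ½ · t · |ΔQ| = ½ · 6 · 14.4 = €43.2.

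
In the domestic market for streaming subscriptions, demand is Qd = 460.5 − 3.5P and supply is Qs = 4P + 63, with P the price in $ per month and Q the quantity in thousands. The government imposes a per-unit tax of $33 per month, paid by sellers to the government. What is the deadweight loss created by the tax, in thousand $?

Without the tax, 460.5 − 3.5P = 4P + 63 gives 7.5P = 397.5, so P* = $53 and Q* = 275.
With the tax collected from sellers, supply shifts: Qs = 4(P − 33) + 63.
New equilibrium: buyers pay $70.6, sellers receive $37.6, Q = 213.4. (Wedge: Pb − Ps = 33.)
Quantity falls by |ΔQ| = |275 − 213.4| = 61.6.
DWL = ½ · t · |ΔQ| = ½ · 33 · 61.6 = $1016.4.

Deadweight loss = $1016.4 thousand.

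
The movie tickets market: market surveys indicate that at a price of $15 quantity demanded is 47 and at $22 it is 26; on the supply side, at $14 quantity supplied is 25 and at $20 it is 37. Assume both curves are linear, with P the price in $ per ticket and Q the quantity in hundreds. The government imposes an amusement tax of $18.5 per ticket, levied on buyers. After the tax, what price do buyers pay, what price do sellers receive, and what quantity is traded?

Buyers pay $26.4; sellers receive $7.9; quantity = 12.8.

Demand slope: (26 − 47)/(22 − 15) = -3, so Qd = 92 − 3P.
Supply slope: (37 − 25)/(20 − 14) = 2, so Qs = 2P − 3.
Without the tax, 92 − 3P = 2P − 3 gives 5P = 95, so P* = $19 and Q* = 35.
With the tax collected from buyers, demand (in seller-price terms) shifts: Qd = 92 − 3(P + 18.5).
New equilibrium: buyers pay $26.4, sellers receive $7.9, Q = 12.8. (Wedge: Pb − Ps = 18.5.)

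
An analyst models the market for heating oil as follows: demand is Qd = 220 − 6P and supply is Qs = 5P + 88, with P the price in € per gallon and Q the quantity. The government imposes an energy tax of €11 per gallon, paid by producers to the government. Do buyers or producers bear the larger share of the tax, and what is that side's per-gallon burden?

Before the tax: set 220 − 6P = 5P + 88 → P* = €12, Q* = 148.
With the tax collected from producers, supply shifts: Qs = 5(P − 11) + 88.
Solving gives Q = 118 with buyers paying €17 and producers receiving €6 (the €11 wedge).
Per-gallon burden: buyers €5, producers €6.
Producers take the larger share because supply is less price-elastic here (demand slope 6 vs supply slope 5).
The less price-elastic side of the market bears the larger share of a per-unit tax.

Producers bear the larger share: €6 per gallon.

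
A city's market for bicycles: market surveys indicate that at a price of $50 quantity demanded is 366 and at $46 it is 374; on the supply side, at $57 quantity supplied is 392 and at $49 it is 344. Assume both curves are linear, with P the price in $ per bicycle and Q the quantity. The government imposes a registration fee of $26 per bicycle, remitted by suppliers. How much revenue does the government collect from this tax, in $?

Demand slope: (374 − 366)/(46 − 50) = -2, so Qd = 466 − 2P.
Supply slope: (344 − 392)/(49 − 57) = 6, so Qs = 6P + 50.
Before the tax: set 466 − 2P = 6P + 50 → P* = $52, Q* = 362.
With the tax collected from suppliers, supply shifts: Qs = 6(P − 26) + 50.
Solving gives Q = 323 with consumers paying $71.5 and suppliers receiving $45.5 (the $26 wedge).
Revenue = t · Q = 26 · 323 = $8398.

Tax revenue = $8398.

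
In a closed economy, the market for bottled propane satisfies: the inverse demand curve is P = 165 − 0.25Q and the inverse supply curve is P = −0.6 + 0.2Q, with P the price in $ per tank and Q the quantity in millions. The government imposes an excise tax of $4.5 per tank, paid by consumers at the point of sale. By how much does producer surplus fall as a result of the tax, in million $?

Inverting to Q(P) form: Qd = 660 − 4P; Qs = 5P + 3.
Before the tax: set 660 − 4P = 5P + 3 → P* = $73, Q* = 368.
With the tax collected from consumers, demand (in seller-price terms) shifts: Qd = 660 − 4(P + 4.5).
New equilibrium: consumers pay $75.5, sellers receive $71, Q = 358. (Wedge: Pb − Ps = 4.5.)
ΔPS is the trapezoid between Q = 358 and Q = 368 of height $2: ½ · (368 + 358) · 2 = $726.

Producer surplus falls by $726 million.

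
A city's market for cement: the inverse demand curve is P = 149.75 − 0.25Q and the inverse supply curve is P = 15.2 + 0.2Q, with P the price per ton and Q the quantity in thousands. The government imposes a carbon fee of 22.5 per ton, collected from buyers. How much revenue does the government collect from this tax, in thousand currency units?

Tax revenue = 5602.5 thousand.

Rewrite in direct form: Qd = 599 − 4P and Qs = 5P − 76.
Before the tax: set 599 − 4P = 5P − 76 → P* = 75, Q* = 299.
With the tax collected from buyers, demand (in seller-price terms) shifts: Qd = 599 − 4(P + 22.5).
Solving gives Q = 249 with buyers paying 87.5 and suppliers receiving 65 (the 22.5 wedge).
Revenue = t · Q = 22.5 · 249 = 5602.5.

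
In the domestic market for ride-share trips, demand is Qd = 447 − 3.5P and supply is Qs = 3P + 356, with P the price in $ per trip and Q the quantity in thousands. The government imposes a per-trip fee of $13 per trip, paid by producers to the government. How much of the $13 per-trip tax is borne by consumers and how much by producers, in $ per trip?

Consumers bear $6 per trip; producers bear $7 per trip.

Without the tax, 447 − 3.5P = 3P + 356 gives 6.5P = 91, so P* = $14 and Q* = 398.
With the tax collected from producers, supply shifts: Qs = 3(P − 13) + 356.
Solving gives Q = 377 with consumers paying $20 and producers receiving $7 (the $13 wedge).
Burden on consumers: $6; on producers: $7. (They sum to $13.)
The less price-elastic side of the market bears the larger share of a per-unit tax.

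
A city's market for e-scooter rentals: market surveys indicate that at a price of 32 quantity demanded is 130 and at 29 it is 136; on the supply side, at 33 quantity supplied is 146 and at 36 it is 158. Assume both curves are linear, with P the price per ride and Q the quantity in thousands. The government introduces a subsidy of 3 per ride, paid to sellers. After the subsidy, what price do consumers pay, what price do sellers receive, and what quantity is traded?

Consumers pay 28; sellers receive 31; quantity = 138.

Demand slope: (136 − 130)/(29 − 32) = -2, so Qd = 194 − 2P.
Supply slope: (158 − 146)/(36 − 33) = 4, so Qs = 4P + 14.
Without the subsidy, 194 − 2P = 4P + 14 gives 6P = 180, so P* = 30 and Q* = 134.
With a per-unit subsidy paid to sellers, each receives P + 3 per unit sold, so supply becomes Qs = 4(P + 3) + 14.
New equilibrium: consumers pay 28, sellers receive 31, Q = 138. (Wedge: Pb − Ps = −3.)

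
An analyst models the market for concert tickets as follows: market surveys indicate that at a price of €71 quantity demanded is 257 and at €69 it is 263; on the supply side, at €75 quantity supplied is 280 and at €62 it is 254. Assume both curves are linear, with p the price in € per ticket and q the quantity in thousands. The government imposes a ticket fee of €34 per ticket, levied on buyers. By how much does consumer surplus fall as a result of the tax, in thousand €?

Consumer surplus falls by €3340.16 thousand.

Demand slope: (263 − 257)/(69 − 71) = -3, so qd = 470 − 3p.
Supply slope: (254 − 280)/(62 − 75) = 2, so qs = 2p + 130.
Without the tax, 470 − 3p = 2p + 130 gives 5p = 340, so p* = €68 and q* = 266.
With the tax collected from buyers, demand (in seller-price terms) shifts: qd = 470 − 3(p + 34).
New equilibrium: buyers pay €81.6, suppliers receive €47.6, q = 225.2. (Wedge: pb − ps = 34.)
ΔCS is the trapezoid between Q = 225.2 and Q = 266 of height €13.6: ½ · (266 + 225.2) · 13.6 = €3340.16.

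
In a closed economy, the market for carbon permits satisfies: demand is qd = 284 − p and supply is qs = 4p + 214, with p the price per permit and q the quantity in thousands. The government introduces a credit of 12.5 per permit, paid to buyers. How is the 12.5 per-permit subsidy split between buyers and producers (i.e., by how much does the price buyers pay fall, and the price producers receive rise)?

Without the subsidy, 284 − p = 4p + 214 gives 5p = 70, so p* = 14 and q* = 270.
With a per-unit subsidy paid to buyers, each effectively pays p − 12.5, so demand becomes qd = 284 − (p − 12.5).
New equilibrium: buyers pay 4, producers receive 16.5, q = 280. (Wedge: pb − ps = −12.5.)
Gain to buyers: 10; to producers: 2.5. (They sum to 12.5.)

Buyers gain 10 per permit; producers gain 2.5 per permit.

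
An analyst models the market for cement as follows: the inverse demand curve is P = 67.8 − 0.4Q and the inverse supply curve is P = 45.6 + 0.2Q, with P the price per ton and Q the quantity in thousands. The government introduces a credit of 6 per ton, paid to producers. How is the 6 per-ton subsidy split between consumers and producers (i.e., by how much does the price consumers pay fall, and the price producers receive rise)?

Rewrite in direct form: Qd = 169.5 − 2.5P and Qs = 5P − 228.
Before the subsidy: set 169.5 − 2.5P = 5P − 228 → P* = 53, Q* = 37.
With a per-unit subsidy paid to producers, each receives P + 6 per unit sold, so supply becomes Qs = 5(P + 6) − 228.
Solving gives Q = 47 with consumers paying 49 and producers receiving 55 (the 6 wedge).
Gain to consumers: 4; to producers: 2. (They sum to 6.)

Consumers gain 4 per ton; producers gain 2 per ton.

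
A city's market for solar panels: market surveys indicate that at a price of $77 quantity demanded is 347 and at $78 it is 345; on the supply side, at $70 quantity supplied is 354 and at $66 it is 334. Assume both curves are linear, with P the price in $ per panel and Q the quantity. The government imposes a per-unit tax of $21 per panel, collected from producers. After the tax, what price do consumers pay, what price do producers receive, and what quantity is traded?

Demand slope: (345 − 347)/(78 − 77) = -2, so Qd = 501 − 2P.
Supply slope: (334 − 354)/(66 − 70) = 5, so Qs = 5P + 4.
Without the tax, 501 − 2P = 5P + 4 gives 7P = 497, so P* = $71 and Q* = 359.
With the tax collected from producers, supply shifts: Qs = 5(P − 21) + 4.
Solving gives Q = 329 with consumers paying $86 and producers receiving $65 (the $21 wedge).
The less price-elastic side of the market bears the larger share of a per-unit tax.

Consumers pay $86; producers receive $65; quantity = 329.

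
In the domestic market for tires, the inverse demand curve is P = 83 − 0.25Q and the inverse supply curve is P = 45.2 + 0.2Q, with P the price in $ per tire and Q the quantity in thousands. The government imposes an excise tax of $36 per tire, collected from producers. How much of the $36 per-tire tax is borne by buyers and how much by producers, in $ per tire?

Rewrite in direct form: Qd = 332 − 4P and Qs = 5P − 226.
Without the tax, 332 − 4P = 5P − 226 gives 9P = 558, so P* = $62 and Q* = 84.
With the tax collected from producers, supply shifts: Qs = 5(P − 36) − 226.
Solving gives Q = 4 with buyers paying $82 and producers receiving $46 (the $36 wedge).
Burden on buyers: $20; on producers: $16. (They sum to $36.)
The less price-elastic side of the market bears the larger share of a per-unit tax.

Buyers bear $20 per tire; producers bear $16 per tire.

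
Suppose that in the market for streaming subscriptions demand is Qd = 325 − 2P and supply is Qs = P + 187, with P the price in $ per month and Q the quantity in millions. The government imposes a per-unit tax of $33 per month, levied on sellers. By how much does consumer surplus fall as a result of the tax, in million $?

Consumer surplus falls by $2442 million.

Before the tax: set 325 − 2P = P + 187 → P* = $46, Q* = 233.
With the tax collected from sellers, supply shifts: Qs = (P − 33) + 187.
New equilibrium: buyers pay $57, sellers receive $24, Q = 211. (Wedge: Pb − Ps = 33.)
ΔCS is the trapezoid between Q = 211 and Q = 233 of height $11: ½ · (233 + 211) · 11 = $2442.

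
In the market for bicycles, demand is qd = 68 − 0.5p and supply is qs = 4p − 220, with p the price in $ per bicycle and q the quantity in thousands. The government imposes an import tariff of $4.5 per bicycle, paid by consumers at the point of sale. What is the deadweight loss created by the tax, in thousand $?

Before the tax: set 68 − 0.5p = 4p − 220 → p* = $64, q* = 36.
With the tax collected from consumers, demand (in seller-price terms) shifts: qd = 68 − 0.5(p + 4.5).
New equilibrium: consumers pay $68, producers receive $63.5, q = 34. (Wedge: pb − ps = 4.5.)
Quantity falls by |ΔQ| = |36 − 34| = 2.
DWL = ½ · t · |ΔQ| = ½ · 4.5 · 2 = $4.5.

Deadweight loss = $4.5 thousand.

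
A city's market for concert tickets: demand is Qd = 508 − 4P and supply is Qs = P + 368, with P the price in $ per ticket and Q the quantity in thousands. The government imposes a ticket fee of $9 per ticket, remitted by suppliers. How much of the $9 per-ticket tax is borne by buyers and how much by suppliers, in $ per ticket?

Without the tax, 508 − 4P = P + 368 gives 5P = 140, so P* = $28 and Q* = 396.
With the tax collected from suppliers, supply shifts: Qs = (P − 9) + 368.
Solving gives Q = 388.8 with buyers paying $29.8 and suppliers receiving $20.8 (the $9 wedge).
Burden on buyers: $1.8; on suppliers: $7.2. (They sum to $9.)
The less price-elastic side of the market bears the larger share of a per-unit tax.

Buyers bear $1.8 per ticket; suppliers bear $7.2 per ticket.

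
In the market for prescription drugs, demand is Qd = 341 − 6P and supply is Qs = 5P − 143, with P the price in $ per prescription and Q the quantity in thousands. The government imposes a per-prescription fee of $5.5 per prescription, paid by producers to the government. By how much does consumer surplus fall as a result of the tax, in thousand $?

Consumer surplus falls by $173.75 thousand.

Without the tax, 341 − 6P = 5P − 143 gives 11P = 484, so P* = $44 and Q* = 77.
With the tax collected from producers, supply shifts: Qs = 5(P − 5.5) − 143.
New equilibrium: buyers pay $46.5, producers receive $41, Q = 62. (Wedge: Pb − Ps = 5.5.)
ΔCS is the trapezoid between Q = 62 and Q = 77 of height $2.5: ½ · (77 + 62) · 2.5 = $173.75.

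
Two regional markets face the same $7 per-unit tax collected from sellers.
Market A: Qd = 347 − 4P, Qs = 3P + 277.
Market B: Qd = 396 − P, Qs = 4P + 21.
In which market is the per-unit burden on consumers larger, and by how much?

Market A: pre-tax P* = $10, Q* = 307; post-tax Q = 295; per-unit burden on consumers = $3.
Market B: pre-tax P* = $75, Q* = 321; post-tax Q = 315.4; per-unit burden on consumers = $5.6.
Difference: $3 vs $5.6 → market B is larger by $2.6.

Market B, by $2.6.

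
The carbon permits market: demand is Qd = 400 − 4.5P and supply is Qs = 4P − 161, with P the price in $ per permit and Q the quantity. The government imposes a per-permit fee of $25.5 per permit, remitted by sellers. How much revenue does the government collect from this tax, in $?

Tax revenue = $1249.5.

Without the tax, 400 − 4.5P = 4P − 161 gives 8.5P = 561, so P* = $66 and Q* = 103.
With the tax collected from sellers, supply shifts: Qs = 4(P − 25.5) − 161.
New equilibrium: consumers pay $78, sellers receive $52.5, Q = 49. (Wedge: Pb − Ps = 25.5.)
Revenue = t · Q = 25.5 · 49 = $1249.5.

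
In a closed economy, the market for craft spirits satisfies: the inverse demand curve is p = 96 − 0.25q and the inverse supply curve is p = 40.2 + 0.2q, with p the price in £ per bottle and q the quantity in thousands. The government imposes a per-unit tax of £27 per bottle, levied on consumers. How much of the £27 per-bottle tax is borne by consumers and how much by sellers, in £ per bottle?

Consumers bear £15 per bottle; sellers bear £12 per bottle.

Rewrite in direct form: qd = 384 − 4p and qs = 5p − 201.
Before the tax: set 384 − 4p = 5p − 201 → p* = £65, q* = 124.
With the tax collected from consumers, demand (in seller-price terms) shifts: qd = 384 − 4(p + 27).
New equilibrium: consumers pay £80, sellers receive £53, q = 64. (Wedge: pb − ps = 27.)
Burden on consumers: £15; on sellers: £12. (They sum to £27.)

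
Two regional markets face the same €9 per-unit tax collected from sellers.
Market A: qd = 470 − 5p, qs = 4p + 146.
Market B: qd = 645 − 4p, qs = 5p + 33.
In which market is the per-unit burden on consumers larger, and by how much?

Market B, by €1.

Market A: pre-tax p* = €36, q* = 290; post-tax q = 270; per-unit burden on consumers = €4.
Market B: pre-tax p* = €68, q* = 373; post-tax q = 353; per-unit burden on consumers = €5.
Difference: €4 vs €5 → market B is larger by €1.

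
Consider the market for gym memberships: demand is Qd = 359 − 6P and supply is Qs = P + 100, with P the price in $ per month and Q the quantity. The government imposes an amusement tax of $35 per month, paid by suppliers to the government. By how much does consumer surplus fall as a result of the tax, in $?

Consumer surplus falls by $610.

Without the tax, 359 − 6P = P + 100 gives 7P = 259, so P* = $37 and Q* = 137.
With the tax collected from suppliers, supply shifts: Qs = (P − 35) + 100.
New equilibrium: consumers pay $42, suppliers receive $7, Q = 107. (Wedge: Pb − Ps = 35.)
ΔCS is the trapezoid between Q = 107 and Q = 137 of height $5: ½ · (137 + 107) · 5 = $610.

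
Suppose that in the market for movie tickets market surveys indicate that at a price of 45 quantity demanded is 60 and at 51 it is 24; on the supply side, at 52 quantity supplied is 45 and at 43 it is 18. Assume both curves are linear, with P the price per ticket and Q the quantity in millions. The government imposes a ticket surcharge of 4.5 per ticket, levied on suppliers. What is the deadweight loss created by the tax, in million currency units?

Demand slope: (24 − 60)/(51 − 45) = -6, so Qd = 330 − 6P.
Supply slope: (18 − 45)/(43 − 52) = 3, so Qs = 3P − 111.
Without the tax, 330 − 6P = 3P − 111 gives 9P = 441, so P* = 49 and Q* = 36.
With the tax collected from suppliers, supply shifts: Qs = 3(P − 4.5) − 111.
New equilibrium: buyers pay 50.5, suppliers receive 46, Q = 27. (Wedge: Pb − Ps = 4.5.)
Quantity falls by |ΔQ| = |36 − 27| = 9.
DWL = ½ · t · |ΔQ| = ½ · 4.5 · 9 = 20.25.

Deadweight loss = 20.25 million.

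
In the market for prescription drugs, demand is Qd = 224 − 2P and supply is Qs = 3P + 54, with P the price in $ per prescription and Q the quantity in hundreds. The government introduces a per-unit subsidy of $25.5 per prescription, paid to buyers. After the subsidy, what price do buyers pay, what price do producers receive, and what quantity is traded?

Buyers pay $18.7; producers receive $44.2; quantity = 186.6.

Before the subsidy: set 224 − 2P = 3P + 54 → P* = $34, Q* = 156.
With a per-unit subsidy paid to buyers, each effectively pays P − 25.5, so demand becomes Qd = 224 − 2(P − 25.5).
New equilibrium: buyers pay $18.7, producers receive $44.2, Q = 186.6. (Wedge: Pb − Ps = −25.5.)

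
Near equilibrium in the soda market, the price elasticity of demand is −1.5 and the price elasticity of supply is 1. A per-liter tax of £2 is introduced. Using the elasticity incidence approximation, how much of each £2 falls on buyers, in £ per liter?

Buyers bear ≈ £0.8 per liter.

Incidence ratio: buyers' share ≈ εs / (εs + |εd|) = 1 / (1 + 1.5) = 0.4.
So buyers bear ≈ 0.4 × £2 = £0.8; producers bear £1.2.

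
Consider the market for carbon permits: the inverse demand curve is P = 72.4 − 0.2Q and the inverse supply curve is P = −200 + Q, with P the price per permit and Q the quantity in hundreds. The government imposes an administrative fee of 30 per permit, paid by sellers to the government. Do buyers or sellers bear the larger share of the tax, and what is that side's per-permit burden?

Rewrite in direct form: Qd = 362 − 5P and Qs = P + 200.
Before the tax: set 362 − 5P = P + 200 → P* = 27, Q* = 227.
With the tax collected from sellers, supply shifts: Qs = (P − 30) + 200.
New equilibrium: buyers pay 32, sellers receive 2, Q = 202. (Wedge: Pb − Ps = 30.)
Per-permit burden: buyers 5, sellers 25.
Sellers take the larger share because supply is less price-elastic here (demand slope 5 vs supply slope 1).

Sellers bear the larger share: 25 per permit.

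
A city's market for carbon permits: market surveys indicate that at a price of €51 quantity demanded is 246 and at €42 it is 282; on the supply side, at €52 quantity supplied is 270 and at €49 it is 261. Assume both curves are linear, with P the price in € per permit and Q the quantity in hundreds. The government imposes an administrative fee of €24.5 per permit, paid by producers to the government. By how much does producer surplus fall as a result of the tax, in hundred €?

Demand slope: (282 − 246)/(42 − 51) = -4, so Qd = 450 − 4P.
Supply slope: (261 − 270)/(49 − 52) = 3, so Qs = 3P + 114.
Without the tax, 450 − 4P = 3P + 114 gives 7P = 336, so P* = €48 and Q* = 258.
With the tax collected from producers, supply shifts: Qs = 3(P − 24.5) + 114.
Solving gives Q = 216 with buyers paying €58.5 and producers receiving €34 (the €24.5 wedge).
ΔPS is the trapezoid between Q = 216 and Q = 258 of height €14: ½ · (258 + 216) · 14 = €3318.

Producer surplus falls by €3318 hundred.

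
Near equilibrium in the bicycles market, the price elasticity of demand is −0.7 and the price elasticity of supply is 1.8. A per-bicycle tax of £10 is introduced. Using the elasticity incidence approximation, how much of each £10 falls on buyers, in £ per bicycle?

Buyers bear ≈ £7.2 per bicycle.

Incidence ratio: buyers' share ≈ εs / (εs + |εd|) = 1.8 / (1.8 + 0.7) = 0.72.
So buyers bear ≈ 0.72 × £10 = £7.2; sellers bear £2.8.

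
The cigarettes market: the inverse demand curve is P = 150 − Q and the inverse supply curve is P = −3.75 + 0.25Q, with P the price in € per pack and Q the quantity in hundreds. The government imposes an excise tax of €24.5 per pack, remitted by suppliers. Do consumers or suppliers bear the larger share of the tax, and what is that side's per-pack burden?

Inverting to Q(P) form: Qd = 150 − P; Qs = 4P + 15.
Before the tax: set 150 − P = 4P + 15 → P* = €27, Q* = 123.
With the tax collected from suppliers, supply shifts: Qs = 4(P − 24.5) + 15.
Solving gives Q = 103.4 with consumers paying €46.6 and suppliers receiving €22.1 (the €24.5 wedge).
Per-pack burden: consumers €19.6, suppliers €4.9.
Consumers take the larger share because demand is less price-elastic here (demand slope 1 vs supply slope 4).

Consumers bear the larger share: €19.6 per pack.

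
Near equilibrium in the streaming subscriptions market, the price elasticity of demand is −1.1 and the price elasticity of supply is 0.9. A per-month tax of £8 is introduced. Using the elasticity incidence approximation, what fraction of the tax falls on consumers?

Incidence ratio: consumers' share ≈ εs / (εs + |εd|) = 0.9 / (0.9 + 1.1) = 0.45.
Supply is the less elastic side, so consumers bear the smaller share.

Consumers' share ≈ 0.45.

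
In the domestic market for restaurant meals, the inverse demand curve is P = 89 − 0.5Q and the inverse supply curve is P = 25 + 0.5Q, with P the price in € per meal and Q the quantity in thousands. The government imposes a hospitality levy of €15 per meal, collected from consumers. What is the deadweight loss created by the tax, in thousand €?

Rewrite in direct form: Qd = 178 − 2P and Qs = 2P − 50.
Before the tax: set 178 − 2P = 2P − 50 → P* = €57, Q* = 64.
With the tax collected from consumers, demand (in seller-price terms) shifts: Qd = 178 − 2(P + 15).
New equilibrium: consumers pay €64.5, producers receive €49.5, Q = 49. (Wedge: Pb − Ps = 15.)
Quantity falls by |ΔQ| = |64 − 49| = 15.
DWL = ½ · t · |ΔQ| = ½ · 15 · 15 = €112.5.

Deadweight loss = €112.5 thousand.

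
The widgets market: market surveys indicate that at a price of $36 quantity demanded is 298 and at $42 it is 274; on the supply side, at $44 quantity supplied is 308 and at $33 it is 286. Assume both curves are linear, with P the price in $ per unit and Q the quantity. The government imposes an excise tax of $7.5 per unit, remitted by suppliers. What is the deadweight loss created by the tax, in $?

Deadweight loss = $37.5.

Demand slope: (274 − 298)/(42 − 36) = -4, so Qd = 442 − 4P.
Supply slope: (286 − 308)/(33 − 44) = 2, so Qs = 2P + 220.
Without the tax, 442 − 4P = 2P + 220 gives 6P = 222, so P* = $37 and Q* = 294.
With the tax collected from suppliers, supply shifts: Qs = 2(P − 7.5) + 220.
Solving gives Q = 284 with buyers paying $39.5 and suppliers receiving $32 (the $7.5 wedge).
Quantity falls by |ΔQ| = |294 − 284| = 10.
DWL = ½ · t · |ΔQ| = ½ · 7.5 · 10 = $37.5.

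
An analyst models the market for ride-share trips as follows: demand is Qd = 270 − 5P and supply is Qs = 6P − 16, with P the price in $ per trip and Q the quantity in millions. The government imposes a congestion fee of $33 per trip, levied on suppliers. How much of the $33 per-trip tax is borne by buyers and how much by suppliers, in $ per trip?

Before the tax: set 270 − 5P = 6P − 16 → P* = $26, Q* = 140.
With the tax collected from suppliers, supply shifts: Qs = 6(P − 33) − 16.
New equilibrium: buyers pay $44, suppliers receive $11, Q = 50. (Wedge: Pb − Ps = 33.)
Burden on buyers: $18; on suppliers: $15. (They sum to $33.)
The less price-elastic side of the market bears the larger share of a per-unit tax.

Buyers bear $18 per trip; suppliers bear $15 per trip.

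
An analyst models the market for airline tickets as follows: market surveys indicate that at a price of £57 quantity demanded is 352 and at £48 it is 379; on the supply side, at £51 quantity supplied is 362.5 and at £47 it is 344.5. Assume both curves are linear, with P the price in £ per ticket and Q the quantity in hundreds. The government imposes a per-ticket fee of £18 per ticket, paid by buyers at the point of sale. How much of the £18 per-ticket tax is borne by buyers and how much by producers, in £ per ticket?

Demand slope: (379 − 352)/(48 − 57) = -3, so Qd = 523 − 3P.
Supply slope: (344.5 − 362.5)/(47 − 51) = 4.5, so Qs = 4.5P + 133.
Without the tax, 523 − 3P = 4.5P + 133 gives 7.5P = 390, so P* = £52 and Q* = 367.
With the tax collected from buyers, demand (in seller-price terms) shifts: Qd = 523 − 3(P + 18).
New equilibrium: buyers pay £62.8, producers receive £44.8, Q = 334.6. (Wedge: Pb − Ps = 18.)
Burden on buyers: £10.8; on producers: £7.2. (They sum to £18.)

Buyers bear £10.8 per ticket; producers bear £7.2 per ticket.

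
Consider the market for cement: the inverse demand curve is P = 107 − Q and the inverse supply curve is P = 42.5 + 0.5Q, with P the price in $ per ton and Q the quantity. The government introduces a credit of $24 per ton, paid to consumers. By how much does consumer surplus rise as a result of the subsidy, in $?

Consumer surplus rises by $816.

Rewrite in direct form: Qd = 107 − P and Qs = 2P − 85.
Without the subsidy, 107 − P = 2P − 85 gives 3P = 192, so P* = $64 and Q* = 43.
With a per-unit subsidy paid to consumers, each effectively pays P − 24, so demand becomes Qd = 107 − (P − 24).
Solving gives Q = 59 with consumers paying $48 and sellers receiving $72 (the $24 wedge).
ΔCS is the trapezoid between Q = 59 and Q = 43 of height $16: ½ · (43 + 59) · 16 = $816.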